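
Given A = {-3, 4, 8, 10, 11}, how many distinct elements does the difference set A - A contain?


A - A = {a - a' : a, a' ∈ A}; |A| = 5.
Bounds: 2|A|-1 ≤ |A - A| ≤ |A|² - |A| + 1, i.e. 9 ≤ |A - A| ≤ 21.
Note: 0 ∈ A - A always (from a - a). The set is symmetric: if d ∈ A - A then -d ∈ A - A.
Enumerate nonzero differences d = a - a' with a > a' (then include -d):
Positive differences: {1, 2, 3, 4, 6, 7, 11, 13, 14}
Full difference set: {0} ∪ (positive diffs) ∪ (negative diffs).
|A - A| = 1 + 2·9 = 19 (matches direct enumeration: 19).

|A - A| = 19


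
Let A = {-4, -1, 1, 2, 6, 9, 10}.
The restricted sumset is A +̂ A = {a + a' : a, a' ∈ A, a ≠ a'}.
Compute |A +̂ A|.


Restricted sumset: A +̂ A = {a + a' : a ∈ A, a' ∈ A, a ≠ a'}.
Equivalently, take A + A and drop any sum 2a that is achievable ONLY as a + a for a ∈ A (i.e. sums representable only with equal summands).
Enumerate pairs (a, a') with a < a' (symmetric, so each unordered pair gives one sum; this covers all a ≠ a'):
  -4 + -1 = -5
  -4 + 1 = -3
  -4 + 2 = -2
  -4 + 6 = 2
  -4 + 9 = 5
  -4 + 10 = 6
  -1 + 1 = 0
  -1 + 2 = 1
  -1 + 6 = 5
  -1 + 9 = 8
  -1 + 10 = 9
  1 + 2 = 3
  1 + 6 = 7
  1 + 9 = 10
  1 + 10 = 11
  2 + 6 = 8
  2 + 9 = 11
  2 + 10 = 12
  6 + 9 = 15
  6 + 10 = 16
  9 + 10 = 19
Collected distinct sums: {-5, -3, -2, 0, 1, 2, 3, 5, 6, 7, 8, 9, 10, 11, 12, 15, 16, 19}
|A +̂ A| = 18
(Reference bound: |A +̂ A| ≥ 2|A| - 3 for |A| ≥ 2, with |A| = 7 giving ≥ 11.)

|A +̂ A| = 18


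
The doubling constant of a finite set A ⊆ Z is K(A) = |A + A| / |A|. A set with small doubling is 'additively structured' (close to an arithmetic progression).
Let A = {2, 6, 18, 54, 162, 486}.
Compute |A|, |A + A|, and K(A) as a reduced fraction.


|A| = 6.
Compute A + A by enumerating all 36 pairs.
A + A = {4, 8, 12, 20, 24, 36, 56, 60, 72, 108, 164, 168, 180, 216, 324, 488, 492, 504, 540, 648, 972}, so |A + A| = 21.
K = |A + A| / |A| = 21/6 = 7/2 ≈ 3.5000.
Reference: AP of size 6 gives K = 11/6 ≈ 1.8333; a fully generic set of size 6 gives K ≈ 3.5000.

|A| = 6, |A + A| = 21, K = 21/6 = 7/2.


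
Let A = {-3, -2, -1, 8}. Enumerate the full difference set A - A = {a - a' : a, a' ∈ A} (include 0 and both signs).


A - A = {a - a' : a, a' ∈ A}.
Compute a - a' for each ordered pair (a, a'):
a = -3: -3--3=0, -3--2=-1, -3--1=-2, -3-8=-11
a = -2: -2--3=1, -2--2=0, -2--1=-1, -2-8=-10
a = -1: -1--3=2, -1--2=1, -1--1=0, -1-8=-9
a = 8: 8--3=11, 8--2=10, 8--1=9, 8-8=0
Collecting distinct values (and noting 0 appears from a-a):
A - A = {-11, -10, -9, -2, -1, 0, 1, 2, 9, 10, 11}
|A - A| = 11

A - A = {-11, -10, -9, -2, -1, 0, 1, 2, 9, 10, 11}


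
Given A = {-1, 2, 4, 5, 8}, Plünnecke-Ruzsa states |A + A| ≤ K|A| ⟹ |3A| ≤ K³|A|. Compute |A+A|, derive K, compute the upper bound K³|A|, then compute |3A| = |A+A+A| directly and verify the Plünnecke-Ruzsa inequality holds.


|A| = 5.
Step 1: Compute A + A by enumerating all 25 pairs.
A + A = {-2, 1, 3, 4, 6, 7, 8, 9, 10, 12, 13, 16}, so |A + A| = 12.
Step 2: Doubling constant K = |A + A|/|A| = 12/5 = 12/5 ≈ 2.4000.
Step 3: Plünnecke-Ruzsa gives |3A| ≤ K³·|A| = (2.4000)³ · 5 ≈ 69.1200.
Step 4: Compute 3A = A + A + A directly by enumerating all triples (a,b,c) ∈ A³; |3A| = 21.
Step 5: Check 21 ≤ 69.1200? Yes ✓.

K = 12/5, Plünnecke-Ruzsa bound K³|A| ≈ 69.1200, |3A| = 21, inequality holds.


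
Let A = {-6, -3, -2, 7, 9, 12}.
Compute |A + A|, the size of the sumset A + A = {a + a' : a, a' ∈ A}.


A + A = {a + a' : a, a' ∈ A}; |A| = 6.
General bounds: 2|A| - 1 ≤ |A + A| ≤ |A|(|A|+1)/2, i.e. 11 ≤ |A + A| ≤ 21.
Lower bound 2|A|-1 is attained iff A is an arithmetic progression.
Enumerate sums a + a' for a ≤ a' (symmetric, so this suffices):
a = -6: -6+-6=-12, -6+-3=-9, -6+-2=-8, -6+7=1, -6+9=3, -6+12=6
a = -3: -3+-3=-6, -3+-2=-5, -3+7=4, -3+9=6, -3+12=9
a = -2: -2+-2=-4, -2+7=5, -2+9=7, -2+12=10
a = 7: 7+7=14, 7+9=16, 7+12=19
a = 9: 9+9=18, 9+12=21
a = 12: 12+12=24
Distinct sums: {-12, -9, -8, -6, -5, -4, 1, 3, 4, 5, 6, 7, 9, 10, 14, 16, 18, 19, 21, 24}
|A + A| = 20

|A + A| = 20


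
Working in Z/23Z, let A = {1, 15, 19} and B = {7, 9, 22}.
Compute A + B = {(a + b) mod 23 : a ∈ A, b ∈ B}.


Work in Z/23Z: reduce every sum a + b modulo 23.
Enumerate all 9 pairs:
a = 1: 1+7=8, 1+9=10, 1+22=0
a = 15: 15+7=22, 15+9=1, 15+22=14
a = 19: 19+7=3, 19+9=5, 19+22=18
Distinct residues collected: {0, 1, 3, 5, 8, 10, 14, 18, 22}
|A + B| = 9 (out of 23 total residues).

A + B = {0, 1, 3, 5, 8, 10, 14, 18, 22}


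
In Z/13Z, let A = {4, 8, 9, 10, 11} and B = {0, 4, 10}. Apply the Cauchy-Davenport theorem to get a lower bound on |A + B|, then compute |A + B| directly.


Cauchy-Davenport: |A + B| ≥ min(p, |A| + |B| - 1) for A, B nonempty in Z/pZ.
|A| = 5, |B| = 3, p = 13.
CD lower bound = min(13, 5 + 3 - 1) = min(13, 7) = 7.
Compute A + B mod 13 directly:
a = 4: 4+0=4, 4+4=8, 4+10=1
a = 8: 8+0=8, 8+4=12, 8+10=5
a = 9: 9+0=9, 9+4=0, 9+10=6
a = 10: 10+0=10, 10+4=1, 10+10=7
a = 11: 11+0=11, 11+4=2, 11+10=8
A + B = {0, 1, 2, 4, 5, 6, 7, 8, 9, 10, 11, 12}, so |A + B| = 12.
Verify: 12 ≥ 7? Yes ✓.

CD lower bound = 7, actual |A + B| = 12.


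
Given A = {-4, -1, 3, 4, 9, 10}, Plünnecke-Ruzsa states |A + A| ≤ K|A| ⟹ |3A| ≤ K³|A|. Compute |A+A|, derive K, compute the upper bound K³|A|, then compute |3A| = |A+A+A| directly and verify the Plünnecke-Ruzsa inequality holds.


|A| = 6.
Step 1: Compute A + A by enumerating all 36 pairs.
A + A = {-8, -5, -2, -1, 0, 2, 3, 5, 6, 7, 8, 9, 12, 13, 14, 18, 19, 20}, so |A + A| = 18.
Step 2: Doubling constant K = |A + A|/|A| = 18/6 = 18/6 ≈ 3.0000.
Step 3: Plünnecke-Ruzsa gives |3A| ≤ K³·|A| = (3.0000)³ · 6 ≈ 162.0000.
Step 4: Compute 3A = A + A + A directly by enumerating all triples (a,b,c) ∈ A³; |3A| = 35.
Step 5: Check 35 ≤ 162.0000? Yes ✓.

K = 18/6, Plünnecke-Ruzsa bound K³|A| ≈ 162.0000, |3A| = 35, inequality holds.


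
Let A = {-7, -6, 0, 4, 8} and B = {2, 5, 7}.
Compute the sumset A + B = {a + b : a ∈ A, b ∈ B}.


A + B = {a + b : a ∈ A, b ∈ B}.
Enumerate all |A|·|B| = 5·3 = 15 pairs (a, b) and collect distinct sums.
a = -7: -7+2=-5, -7+5=-2, -7+7=0
a = -6: -6+2=-4, -6+5=-1, -6+7=1
a = 0: 0+2=2, 0+5=5, 0+7=7
a = 4: 4+2=6, 4+5=9, 4+7=11
a = 8: 8+2=10, 8+5=13, 8+7=15
Collecting distinct sums: A + B = {-5, -4, -2, -1, 0, 1, 2, 5, 6, 7, 9, 10, 11, 13, 15}
|A + B| = 15

A + B = {-5, -4, -2, -1, 0, 1, 2, 5, 6, 7, 9, 10, 11, 13, 15}


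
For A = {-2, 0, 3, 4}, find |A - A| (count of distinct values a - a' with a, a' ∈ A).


A - A = {a - a' : a, a' ∈ A}; |A| = 4.
Bounds: 2|A|-1 ≤ |A - A| ≤ |A|² - |A| + 1, i.e. 7 ≤ |A - A| ≤ 13.
Note: 0 ∈ A - A always (from a - a). The set is symmetric: if d ∈ A - A then -d ∈ A - A.
Enumerate nonzero differences d = a - a' with a > a' (then include -d):
Positive differences: {1, 2, 3, 4, 5, 6}
Full difference set: {0} ∪ (positive diffs) ∪ (negative diffs).
|A - A| = 1 + 2·6 = 13 (matches direct enumeration: 13).

|A - A| = 13


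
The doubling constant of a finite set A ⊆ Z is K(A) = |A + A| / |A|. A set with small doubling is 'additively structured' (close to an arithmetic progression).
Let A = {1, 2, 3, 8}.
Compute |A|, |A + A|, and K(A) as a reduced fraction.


|A| = 4.
Compute A + A by enumerating all 16 pairs.
A + A = {2, 3, 4, 5, 6, 9, 10, 11, 16}, so |A + A| = 9.
K = |A + A| / |A| = 9/4 (already in lowest terms) ≈ 2.2500.
Reference: AP of size 4 gives K = 7/4 ≈ 1.7500; a fully generic set of size 4 gives K ≈ 2.5000.

|A| = 4, |A + A| = 9, K = 9/4.


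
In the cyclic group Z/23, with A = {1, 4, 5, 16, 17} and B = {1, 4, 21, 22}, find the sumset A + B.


Work in Z/23Z: reduce every sum a + b modulo 23.
Enumerate all 20 pairs:
a = 1: 1+1=2, 1+4=5, 1+21=22, 1+22=0
a = 4: 4+1=5, 4+4=8, 4+21=2, 4+22=3
a = 5: 5+1=6, 5+4=9, 5+21=3, 5+22=4
a = 16: 16+1=17, 16+4=20, 16+21=14, 16+22=15
a = 17: 17+1=18, 17+4=21, 17+21=15, 17+22=16
Distinct residues collected: {0, 2, 3, 4, 5, 6, 8, 9, 14, 15, 16, 17, 18, 20, 21, 22}
|A + B| = 16 (out of 23 total residues).

A + B = {0, 2, 3, 4, 5, 6, 8, 9, 14, 15, 16, 17, 18, 20, 21, 22}


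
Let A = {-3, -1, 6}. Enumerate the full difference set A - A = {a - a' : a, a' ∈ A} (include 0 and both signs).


A - A = {a - a' : a, a' ∈ A}.
Compute a - a' for each ordered pair (a, a'):
a = -3: -3--3=0, -3--1=-2, -3-6=-9
a = -1: -1--3=2, -1--1=0, -1-6=-7
a = 6: 6--3=9, 6--1=7, 6-6=0
Collecting distinct values (and noting 0 appears from a-a):
A - A = {-9, -7, -2, 0, 2, 7, 9}
|A - A| = 7

A - A = {-9, -7, -2, 0, 2, 7, 9}


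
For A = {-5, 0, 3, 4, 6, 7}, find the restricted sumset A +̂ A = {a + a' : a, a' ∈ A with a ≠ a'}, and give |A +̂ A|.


Restricted sumset: A +̂ A = {a + a' : a ∈ A, a' ∈ A, a ≠ a'}.
Equivalently, take A + A and drop any sum 2a that is achievable ONLY as a + a for a ∈ A (i.e. sums representable only with equal summands).
Enumerate pairs (a, a') with a < a' (symmetric, so each unordered pair gives one sum; this covers all a ≠ a'):
  -5 + 0 = -5
  -5 + 3 = -2
  -5 + 4 = -1
  -5 + 6 = 1
  -5 + 7 = 2
  0 + 3 = 3
  0 + 4 = 4
  0 + 6 = 6
  0 + 7 = 7
  3 + 4 = 7
  3 + 6 = 9
  3 + 7 = 10
  4 + 6 = 10
  4 + 7 = 11
  6 + 7 = 13
Collected distinct sums: {-5, -2, -1, 1, 2, 3, 4, 6, 7, 9, 10, 11, 13}
|A +̂ A| = 13
(Reference bound: |A +̂ A| ≥ 2|A| - 3 for |A| ≥ 2, with |A| = 6 giving ≥ 9.)

|A +̂ A| = 13


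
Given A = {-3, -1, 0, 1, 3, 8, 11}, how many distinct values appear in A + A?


A + A = {a + a' : a, a' ∈ A}; |A| = 7.
General bounds: 2|A| - 1 ≤ |A + A| ≤ |A|(|A|+1)/2, i.e. 13 ≤ |A + A| ≤ 28.
Lower bound 2|A|-1 is attained iff A is an arithmetic progression.
Enumerate sums a + a' for a ≤ a' (symmetric, so this suffices):
a = -3: -3+-3=-6, -3+-1=-4, -3+0=-3, -3+1=-2, -3+3=0, -3+8=5, -3+11=8
a = -1: -1+-1=-2, -1+0=-1, -1+1=0, -1+3=2, -1+8=7, -1+11=10
a = 0: 0+0=0, 0+1=1, 0+3=3, 0+8=8, 0+11=11
a = 1: 1+1=2, 1+3=4, 1+8=9, 1+11=12
a = 3: 3+3=6, 3+8=11, 3+11=14
a = 8: 8+8=16, 8+11=19
a = 11: 11+11=22
Distinct sums: {-6, -4, -3, -2, -1, 0, 1, 2, 3, 4, 5, 6, 7, 8, 9, 10, 11, 12, 14, 16, 19, 22}
|A + A| = 22

|A + A| = 22


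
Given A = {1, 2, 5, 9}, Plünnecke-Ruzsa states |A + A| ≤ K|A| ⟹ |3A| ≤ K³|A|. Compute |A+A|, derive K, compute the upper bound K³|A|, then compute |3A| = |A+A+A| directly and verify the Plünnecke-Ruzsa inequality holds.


|A| = 4.
Step 1: Compute A + A by enumerating all 16 pairs.
A + A = {2, 3, 4, 6, 7, 10, 11, 14, 18}, so |A + A| = 9.
Step 2: Doubling constant K = |A + A|/|A| = 9/4 = 9/4 ≈ 2.2500.
Step 3: Plünnecke-Ruzsa gives |3A| ≤ K³·|A| = (2.2500)³ · 4 ≈ 45.5625.
Step 4: Compute 3A = A + A + A directly by enumerating all triples (a,b,c) ∈ A³; |3A| = 16.
Step 5: Check 16 ≤ 45.5625? Yes ✓.

K = 9/4, Plünnecke-Ruzsa bound K³|A| ≈ 45.5625, |3A| = 16, inequality holds.


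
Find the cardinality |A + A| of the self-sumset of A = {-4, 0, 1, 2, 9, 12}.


A + A = {a + a' : a, a' ∈ A}; |A| = 6.
General bounds: 2|A| - 1 ≤ |A + A| ≤ |A|(|A|+1)/2, i.e. 11 ≤ |A + A| ≤ 21.
Lower bound 2|A|-1 is attained iff A is an arithmetic progression.
Enumerate sums a + a' for a ≤ a' (symmetric, so this suffices):
a = -4: -4+-4=-8, -4+0=-4, -4+1=-3, -4+2=-2, -4+9=5, -4+12=8
a = 0: 0+0=0, 0+1=1, 0+2=2, 0+9=9, 0+12=12
a = 1: 1+1=2, 1+2=3, 1+9=10, 1+12=13
a = 2: 2+2=4, 2+9=11, 2+12=14
a = 9: 9+9=18, 9+12=21
a = 12: 12+12=24
Distinct sums: {-8, -4, -3, -2, 0, 1, 2, 3, 4, 5, 8, 9, 10, 11, 12, 13, 14, 18, 21, 24}
|A + A| = 20

|A + A| = 20


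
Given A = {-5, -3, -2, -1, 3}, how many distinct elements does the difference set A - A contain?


A - A = {a - a' : a, a' ∈ A}; |A| = 5.
Bounds: 2|A|-1 ≤ |A - A| ≤ |A|² - |A| + 1, i.e. 9 ≤ |A - A| ≤ 21.
Note: 0 ∈ A - A always (from a - a). The set is symmetric: if d ∈ A - A then -d ∈ A - A.
Enumerate nonzero differences d = a - a' with a > a' (then include -d):
Positive differences: {1, 2, 3, 4, 5, 6, 8}
Full difference set: {0} ∪ (positive diffs) ∪ (negative diffs).
|A - A| = 1 + 2·7 = 15 (matches direct enumeration: 15).

|A - A| = 15


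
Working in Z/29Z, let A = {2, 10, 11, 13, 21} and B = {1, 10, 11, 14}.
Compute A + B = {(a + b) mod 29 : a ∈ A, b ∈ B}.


Work in Z/29Z: reduce every sum a + b modulo 29.
Enumerate all 20 pairs:
a = 2: 2+1=3, 2+10=12, 2+11=13, 2+14=16
a = 10: 10+1=11, 10+10=20, 10+11=21, 10+14=24
a = 11: 11+1=12, 11+10=21, 11+11=22, 11+14=25
a = 13: 13+1=14, 13+10=23, 13+11=24, 13+14=27
a = 21: 21+1=22, 21+10=2, 21+11=3, 21+14=6
Distinct residues collected: {2, 3, 6, 11, 12, 13, 14, 16, 20, 21, 22, 23, 24, 25, 27}
|A + B| = 15 (out of 29 total residues).

A + B = {2, 3, 6, 11, 12, 13, 14, 16, 20, 21, 22, 23, 24, 25, 27}


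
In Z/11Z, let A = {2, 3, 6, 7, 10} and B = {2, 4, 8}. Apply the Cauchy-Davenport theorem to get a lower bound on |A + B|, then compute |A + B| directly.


Cauchy-Davenport: |A + B| ≥ min(p, |A| + |B| - 1) for A, B nonempty in Z/pZ.
|A| = 5, |B| = 3, p = 11.
CD lower bound = min(11, 5 + 3 - 1) = min(11, 7) = 7.
Compute A + B mod 11 directly:
a = 2: 2+2=4, 2+4=6, 2+8=10
a = 3: 3+2=5, 3+4=7, 3+8=0
a = 6: 6+2=8, 6+4=10, 6+8=3
a = 7: 7+2=9, 7+4=0, 7+8=4
a = 10: 10+2=1, 10+4=3, 10+8=7
A + B = {0, 1, 3, 4, 5, 6, 7, 8, 9, 10}, so |A + B| = 10.
Verify: 10 ≥ 7? Yes ✓.

CD lower bound = 7, actual |A + B| = 10.


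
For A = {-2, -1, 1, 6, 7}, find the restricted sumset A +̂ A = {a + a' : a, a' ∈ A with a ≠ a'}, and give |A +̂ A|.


Restricted sumset: A +̂ A = {a + a' : a ∈ A, a' ∈ A, a ≠ a'}.
Equivalently, take A + A and drop any sum 2a that is achievable ONLY as a + a for a ∈ A (i.e. sums representable only with equal summands).
Enumerate pairs (a, a') with a < a' (symmetric, so each unordered pair gives one sum; this covers all a ≠ a'):
  -2 + -1 = -3
  -2 + 1 = -1
  -2 + 6 = 4
  -2 + 7 = 5
  -1 + 1 = 0
  -1 + 6 = 5
  -1 + 7 = 6
  1 + 6 = 7
  1 + 7 = 8
  6 + 7 = 13
Collected distinct sums: {-3, -1, 0, 4, 5, 6, 7, 8, 13}
|A +̂ A| = 9
(Reference bound: |A +̂ A| ≥ 2|A| - 3 for |A| ≥ 2, with |A| = 5 giving ≥ 7.)

|A +̂ A| = 9


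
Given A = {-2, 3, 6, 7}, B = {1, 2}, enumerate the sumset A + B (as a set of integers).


A + B = {a + b : a ∈ A, b ∈ B}.
Enumerate all |A|·|B| = 4·2 = 8 pairs (a, b) and collect distinct sums.
a = -2: -2+1=-1, -2+2=0
a = 3: 3+1=4, 3+2=5
a = 6: 6+1=7, 6+2=8
a = 7: 7+1=8, 7+2=9
Collecting distinct sums: A + B = {-1, 0, 4, 5, 7, 8, 9}
|A + B| = 7

A + B = {-1, 0, 4, 5, 7, 8, 9}


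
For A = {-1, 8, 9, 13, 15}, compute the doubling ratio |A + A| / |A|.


|A| = 5.
Compute A + A by enumerating all 25 pairs.
A + A = {-2, 7, 8, 12, 14, 16, 17, 18, 21, 22, 23, 24, 26, 28, 30}, so |A + A| = 15.
K = |A + A| / |A| = 15/5 = 3/1 ≈ 3.0000.
Reference: AP of size 5 gives K = 9/5 ≈ 1.8000; a fully generic set of size 5 gives K ≈ 3.0000.

|A| = 5, |A + A| = 15, K = 15/5 = 3/1.


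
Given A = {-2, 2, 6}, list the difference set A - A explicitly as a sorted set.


A - A = {a - a' : a, a' ∈ A}.
Compute a - a' for each ordered pair (a, a'):
a = -2: -2--2=0, -2-2=-4, -2-6=-8
a = 2: 2--2=4, 2-2=0, 2-6=-4
a = 6: 6--2=8, 6-2=4, 6-6=0
Collecting distinct values (and noting 0 appears from a-a):
A - A = {-8, -4, 0, 4, 8}
|A - A| = 5

A - A = {-8, -4, 0, 4, 8}


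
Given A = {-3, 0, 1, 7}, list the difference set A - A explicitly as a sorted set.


A - A = {a - a' : a, a' ∈ A}.
Compute a - a' for each ordered pair (a, a'):
a = -3: -3--3=0, -3-0=-3, -3-1=-4, -3-7=-10
a = 0: 0--3=3, 0-0=0, 0-1=-1, 0-7=-7
a = 1: 1--3=4, 1-0=1, 1-1=0, 1-7=-6
a = 7: 7--3=10, 7-0=7, 7-1=6, 7-7=0
Collecting distinct values (and noting 0 appears from a-a):
A - A = {-10, -7, -6, -4, -3, -1, 0, 1, 3, 4, 6, 7, 10}
|A - A| = 13

A - A = {-10, -7, -6, -4, -3, -1, 0, 1, 3, 4, 6, 7, 10}


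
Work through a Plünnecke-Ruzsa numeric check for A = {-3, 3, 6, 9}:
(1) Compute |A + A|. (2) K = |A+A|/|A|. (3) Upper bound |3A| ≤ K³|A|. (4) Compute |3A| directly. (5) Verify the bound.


|A| = 4.
Step 1: Compute A + A by enumerating all 16 pairs.
A + A = {-6, 0, 3, 6, 9, 12, 15, 18}, so |A + A| = 8.
Step 2: Doubling constant K = |A + A|/|A| = 8/4 = 8/4 ≈ 2.0000.
Step 3: Plünnecke-Ruzsa gives |3A| ≤ K³·|A| = (2.0000)³ · 4 ≈ 32.0000.
Step 4: Compute 3A = A + A + A directly by enumerating all triples (a,b,c) ∈ A³; |3A| = 12.
Step 5: Check 12 ≤ 32.0000? Yes ✓.

K = 8/4, Plünnecke-Ruzsa bound K³|A| ≈ 32.0000, |3A| = 12, inequality holds.


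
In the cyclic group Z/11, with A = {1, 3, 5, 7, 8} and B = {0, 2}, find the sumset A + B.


Work in Z/11Z: reduce every sum a + b modulo 11.
Enumerate all 10 pairs:
a = 1: 1+0=1, 1+2=3
a = 3: 3+0=3, 3+2=5
a = 5: 5+0=5, 5+2=7
a = 7: 7+0=7, 7+2=9
a = 8: 8+0=8, 8+2=10
Distinct residues collected: {1, 3, 5, 7, 8, 9, 10}
|A + B| = 7 (out of 11 total residues).

A + B = {1, 3, 5, 7, 8, 9, 10}


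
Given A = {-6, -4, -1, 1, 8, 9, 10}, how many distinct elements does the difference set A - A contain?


A - A = {a - a' : a, a' ∈ A}; |A| = 7.
Bounds: 2|A|-1 ≤ |A - A| ≤ |A|² - |A| + 1, i.e. 13 ≤ |A - A| ≤ 43.
Note: 0 ∈ A - A always (from a - a). The set is symmetric: if d ∈ A - A then -d ∈ A - A.
Enumerate nonzero differences d = a - a' with a > a' (then include -d):
Positive differences: {1, 2, 3, 5, 7, 8, 9, 10, 11, 12, 13, 14, 15, 16}
Full difference set: {0} ∪ (positive diffs) ∪ (negative diffs).
|A - A| = 1 + 2·14 = 29 (matches direct enumeration: 29).

|A - A| = 29


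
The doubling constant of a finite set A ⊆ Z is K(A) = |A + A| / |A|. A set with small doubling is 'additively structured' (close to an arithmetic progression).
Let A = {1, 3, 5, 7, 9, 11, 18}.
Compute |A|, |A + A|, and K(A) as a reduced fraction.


|A| = 7.
Compute A + A by enumerating all 49 pairs.
A + A = {2, 4, 6, 8, 10, 12, 14, 16, 18, 19, 20, 21, 22, 23, 25, 27, 29, 36}, so |A + A| = 18.
K = |A + A| / |A| = 18/7 (already in lowest terms) ≈ 2.5714.
Reference: AP of size 7 gives K = 13/7 ≈ 1.8571; a fully generic set of size 7 gives K ≈ 4.0000.

|A| = 7, |A + A| = 18, K = 18/7.


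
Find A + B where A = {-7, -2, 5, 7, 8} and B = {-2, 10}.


A + B = {a + b : a ∈ A, b ∈ B}.
Enumerate all |A|·|B| = 5·2 = 10 pairs (a, b) and collect distinct sums.
a = -7: -7+-2=-9, -7+10=3
a = -2: -2+-2=-4, -2+10=8
a = 5: 5+-2=3, 5+10=15
a = 7: 7+-2=5, 7+10=17
a = 8: 8+-2=6, 8+10=18
Collecting distinct sums: A + B = {-9, -4, 3, 5, 6, 8, 15, 17, 18}
|A + B| = 9

A + B = {-9, -4, 3, 5, 6, 8, 15, 17, 18}


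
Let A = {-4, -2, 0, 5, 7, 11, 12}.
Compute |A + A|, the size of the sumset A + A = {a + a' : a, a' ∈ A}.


A + A = {a + a' : a, a' ∈ A}; |A| = 7.
General bounds: 2|A| - 1 ≤ |A + A| ≤ |A|(|A|+1)/2, i.e. 13 ≤ |A + A| ≤ 28.
Lower bound 2|A|-1 is attained iff A is an arithmetic progression.
Enumerate sums a + a' for a ≤ a' (symmetric, so this suffices):
a = -4: -4+-4=-8, -4+-2=-6, -4+0=-4, -4+5=1, -4+7=3, -4+11=7, -4+12=8
a = -2: -2+-2=-4, -2+0=-2, -2+5=3, -2+7=5, -2+11=9, -2+12=10
a = 0: 0+0=0, 0+5=5, 0+7=7, 0+11=11, 0+12=12
a = 5: 5+5=10, 5+7=12, 5+11=16, 5+12=17
a = 7: 7+7=14, 7+11=18, 7+12=19
a = 11: 11+11=22, 11+12=23
a = 12: 12+12=24
Distinct sums: {-8, -6, -4, -2, 0, 1, 3, 5, 7, 8, 9, 10, 11, 12, 14, 16, 17, 18, 19, 22, 23, 24}
|A + A| = 22

|A + A| = 22


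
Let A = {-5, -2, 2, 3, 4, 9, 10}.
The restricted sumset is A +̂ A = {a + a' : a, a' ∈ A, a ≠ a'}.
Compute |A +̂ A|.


Restricted sumset: A +̂ A = {a + a' : a ∈ A, a' ∈ A, a ≠ a'}.
Equivalently, take A + A and drop any sum 2a that is achievable ONLY as a + a for a ∈ A (i.e. sums representable only with equal summands).
Enumerate pairs (a, a') with a < a' (symmetric, so each unordered pair gives one sum; this covers all a ≠ a'):
  -5 + -2 = -7
  -5 + 2 = -3
  -5 + 3 = -2
  -5 + 4 = -1
  -5 + 9 = 4
  -5 + 10 = 5
  -2 + 2 = 0
  -2 + 3 = 1
  -2 + 4 = 2
  -2 + 9 = 7
  -2 + 10 = 8
  2 + 3 = 5
  2 + 4 = 6
  2 + 9 = 11
  2 + 10 = 12
  3 + 4 = 7
  3 + 9 = 12
  3 + 10 = 13
  4 + 9 = 13
  4 + 10 = 14
  9 + 10 = 19
Collected distinct sums: {-7, -3, -2, -1, 0, 1, 2, 4, 5, 6, 7, 8, 11, 12, 13, 14, 19}
|A +̂ A| = 17
(Reference bound: |A +̂ A| ≥ 2|A| - 3 for |A| ≥ 2, with |A| = 7 giving ≥ 11.)

|A +̂ A| = 17


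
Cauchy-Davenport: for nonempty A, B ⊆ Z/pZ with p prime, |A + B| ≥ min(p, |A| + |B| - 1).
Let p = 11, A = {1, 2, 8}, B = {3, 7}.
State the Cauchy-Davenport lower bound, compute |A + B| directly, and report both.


Cauchy-Davenport: |A + B| ≥ min(p, |A| + |B| - 1) for A, B nonempty in Z/pZ.
|A| = 3, |B| = 2, p = 11.
CD lower bound = min(11, 3 + 2 - 1) = min(11, 4) = 4.
Compute A + B mod 11 directly:
a = 1: 1+3=4, 1+7=8
a = 2: 2+3=5, 2+7=9
a = 8: 8+3=0, 8+7=4
A + B = {0, 4, 5, 8, 9}, so |A + B| = 5.
Verify: 5 ≥ 4? Yes ✓.

CD lower bound = 4, actual |A + B| = 5.


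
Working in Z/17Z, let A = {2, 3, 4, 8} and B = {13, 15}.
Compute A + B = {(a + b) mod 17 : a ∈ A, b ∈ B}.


Work in Z/17Z: reduce every sum a + b modulo 17.
Enumerate all 8 pairs:
a = 2: 2+13=15, 2+15=0
a = 3: 3+13=16, 3+15=1
a = 4: 4+13=0, 4+15=2
a = 8: 8+13=4, 8+15=6
Distinct residues collected: {0, 1, 2, 4, 6, 15, 16}
|A + B| = 7 (out of 17 total residues).

A + B = {0, 1, 2, 4, 6, 15, 16}


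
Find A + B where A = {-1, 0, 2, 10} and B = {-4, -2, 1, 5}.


A + B = {a + b : a ∈ A, b ∈ B}.
Enumerate all |A|·|B| = 4·4 = 16 pairs (a, b) and collect distinct sums.
a = -1: -1+-4=-5, -1+-2=-3, -1+1=0, -1+5=4
a = 0: 0+-4=-4, 0+-2=-2, 0+1=1, 0+5=5
a = 2: 2+-4=-2, 2+-2=0, 2+1=3, 2+5=7
a = 10: 10+-4=6, 10+-2=8, 10+1=11, 10+5=15
Collecting distinct sums: A + B = {-5, -4, -3, -2, 0, 1, 3, 4, 5, 6, 7, 8, 11, 15}
|A + B| = 14

A + B = {-5, -4, -3, -2, 0, 1, 3, 4, 5, 6, 7, 8, 11, 15}


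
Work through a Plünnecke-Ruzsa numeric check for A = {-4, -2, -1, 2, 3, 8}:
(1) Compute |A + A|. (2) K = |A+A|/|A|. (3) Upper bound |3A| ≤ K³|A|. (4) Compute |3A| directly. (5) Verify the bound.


|A| = 6.
Step 1: Compute A + A by enumerating all 36 pairs.
A + A = {-8, -6, -5, -4, -3, -2, -1, 0, 1, 2, 4, 5, 6, 7, 10, 11, 16}, so |A + A| = 17.
Step 2: Doubling constant K = |A + A|/|A| = 17/6 = 17/6 ≈ 2.8333.
Step 3: Plünnecke-Ruzsa gives |3A| ≤ K³·|A| = (2.8333)³ · 6 ≈ 136.4722.
Step 4: Compute 3A = A + A + A directly by enumerating all triples (a,b,c) ∈ A³; |3A| = 29.
Step 5: Check 29 ≤ 136.4722? Yes ✓.

K = 17/6, Plünnecke-Ruzsa bound K³|A| ≈ 136.4722, |3A| = 29, inequality holds.


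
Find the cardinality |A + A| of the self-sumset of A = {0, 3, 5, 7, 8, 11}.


A + A = {a + a' : a, a' ∈ A}; |A| = 6.
General bounds: 2|A| - 1 ≤ |A + A| ≤ |A|(|A|+1)/2, i.e. 11 ≤ |A + A| ≤ 21.
Lower bound 2|A|-1 is attained iff A is an arithmetic progression.
Enumerate sums a + a' for a ≤ a' (symmetric, so this suffices):
a = 0: 0+0=0, 0+3=3, 0+5=5, 0+7=7, 0+8=8, 0+11=11
a = 3: 3+3=6, 3+5=8, 3+7=10, 3+8=11, 3+11=14
a = 5: 5+5=10, 5+7=12, 5+8=13, 5+11=16
a = 7: 7+7=14, 7+8=15, 7+11=18
a = 8: 8+8=16, 8+11=19
a = 11: 11+11=22
Distinct sums: {0, 3, 5, 6, 7, 8, 10, 11, 12, 13, 14, 15, 16, 18, 19, 22}
|A + A| = 16

|A + A| = 16


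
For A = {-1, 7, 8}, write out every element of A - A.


A - A = {a - a' : a, a' ∈ A}.
Compute a - a' for each ordered pair (a, a'):
a = -1: -1--1=0, -1-7=-8, -1-8=-9
a = 7: 7--1=8, 7-7=0, 7-8=-1
a = 8: 8--1=9, 8-7=1, 8-8=0
Collecting distinct values (and noting 0 appears from a-a):
A - A = {-9, -8, -1, 0, 1, 8, 9}
|A - A| = 7

A - A = {-9, -8, -1, 0, 1, 8, 9}


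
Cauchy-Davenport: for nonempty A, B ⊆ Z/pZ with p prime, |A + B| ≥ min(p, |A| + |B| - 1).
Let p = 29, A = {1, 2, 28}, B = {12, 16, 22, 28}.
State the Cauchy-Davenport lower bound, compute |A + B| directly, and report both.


Cauchy-Davenport: |A + B| ≥ min(p, |A| + |B| - 1) for A, B nonempty in Z/pZ.
|A| = 3, |B| = 4, p = 29.
CD lower bound = min(29, 3 + 4 - 1) = min(29, 6) = 6.
Compute A + B mod 29 directly:
a = 1: 1+12=13, 1+16=17, 1+22=23, 1+28=0
a = 2: 2+12=14, 2+16=18, 2+22=24, 2+28=1
a = 28: 28+12=11, 28+16=15, 28+22=21, 28+28=27
A + B = {0, 1, 11, 13, 14, 15, 17, 18, 21, 23, 24, 27}, so |A + B| = 12.
Verify: 12 ≥ 6? Yes ✓.

CD lower bound = 6, actual |A + B| = 12.


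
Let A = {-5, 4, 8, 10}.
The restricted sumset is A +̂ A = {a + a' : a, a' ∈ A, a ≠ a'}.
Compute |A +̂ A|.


Restricted sumset: A +̂ A = {a + a' : a ∈ A, a' ∈ A, a ≠ a'}.
Equivalently, take A + A and drop any sum 2a that is achievable ONLY as a + a for a ∈ A (i.e. sums representable only with equal summands).
Enumerate pairs (a, a') with a < a' (symmetric, so each unordered pair gives one sum; this covers all a ≠ a'):
  -5 + 4 = -1
  -5 + 8 = 3
  -5 + 10 = 5
  4 + 8 = 12
  4 + 10 = 14
  8 + 10 = 18
Collected distinct sums: {-1, 3, 5, 12, 14, 18}
|A +̂ A| = 6
(Reference bound: |A +̂ A| ≥ 2|A| - 3 for |A| ≥ 2, with |A| = 4 giving ≥ 5.)

|A +̂ A| = 6


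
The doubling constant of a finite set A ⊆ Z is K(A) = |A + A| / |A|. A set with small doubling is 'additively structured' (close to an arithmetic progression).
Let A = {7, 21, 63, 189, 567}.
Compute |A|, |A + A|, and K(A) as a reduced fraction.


|A| = 5.
Compute A + A by enumerating all 25 pairs.
A + A = {14, 28, 42, 70, 84, 126, 196, 210, 252, 378, 574, 588, 630, 756, 1134}, so |A + A| = 15.
K = |A + A| / |A| = 15/5 = 3/1 ≈ 3.0000.
Reference: AP of size 5 gives K = 9/5 ≈ 1.8000; a fully generic set of size 5 gives K ≈ 3.0000.

|A| = 5, |A + A| = 15, K = 15/5 = 3/1.


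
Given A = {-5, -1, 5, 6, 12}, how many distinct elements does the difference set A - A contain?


A - A = {a - a' : a, a' ∈ A}; |A| = 5.
Bounds: 2|A|-1 ≤ |A - A| ≤ |A|² - |A| + 1, i.e. 9 ≤ |A - A| ≤ 21.
Note: 0 ∈ A - A always (from a - a). The set is symmetric: if d ∈ A - A then -d ∈ A - A.
Enumerate nonzero differences d = a - a' with a > a' (then include -d):
Positive differences: {1, 4, 6, 7, 10, 11, 13, 17}
Full difference set: {0} ∪ (positive diffs) ∪ (negative diffs).
|A - A| = 1 + 2·8 = 17 (matches direct enumeration: 17).

|A - A| = 17


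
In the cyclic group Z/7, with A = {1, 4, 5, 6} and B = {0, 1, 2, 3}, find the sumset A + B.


Work in Z/7Z: reduce every sum a + b modulo 7.
Enumerate all 16 pairs:
a = 1: 1+0=1, 1+1=2, 1+2=3, 1+3=4
a = 4: 4+0=4, 4+1=5, 4+2=6, 4+3=0
a = 5: 5+0=5, 5+1=6, 5+2=0, 5+3=1
a = 6: 6+0=6, 6+1=0, 6+2=1, 6+3=2
Distinct residues collected: {0, 1, 2, 3, 4, 5, 6}
|A + B| = 7 (out of 7 total residues).

A + B = {0, 1, 2, 3, 4, 5, 6}


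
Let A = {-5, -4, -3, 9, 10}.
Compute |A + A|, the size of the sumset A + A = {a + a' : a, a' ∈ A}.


A + A = {a + a' : a, a' ∈ A}; |A| = 5.
General bounds: 2|A| - 1 ≤ |A + A| ≤ |A|(|A|+1)/2, i.e. 9 ≤ |A + A| ≤ 15.
Lower bound 2|A|-1 is attained iff A is an arithmetic progression.
Enumerate sums a + a' for a ≤ a' (symmetric, so this suffices):
a = -5: -5+-5=-10, -5+-4=-9, -5+-3=-8, -5+9=4, -5+10=5
a = -4: -4+-4=-8, -4+-3=-7, -4+9=5, -4+10=6
a = -3: -3+-3=-6, -3+9=6, -3+10=7
a = 9: 9+9=18, 9+10=19
a = 10: 10+10=20
Distinct sums: {-10, -9, -8, -7, -6, 4, 5, 6, 7, 18, 19, 20}
|A + A| = 12

|A + A| = 12


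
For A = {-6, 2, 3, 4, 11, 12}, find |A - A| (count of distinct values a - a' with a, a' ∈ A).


A - A = {a - a' : a, a' ∈ A}; |A| = 6.
Bounds: 2|A|-1 ≤ |A - A| ≤ |A|² - |A| + 1, i.e. 11 ≤ |A - A| ≤ 31.
Note: 0 ∈ A - A always (from a - a). The set is symmetric: if d ∈ A - A then -d ∈ A - A.
Enumerate nonzero differences d = a - a' with a > a' (then include -d):
Positive differences: {1, 2, 7, 8, 9, 10, 17, 18}
Full difference set: {0} ∪ (positive diffs) ∪ (negative diffs).
|A - A| = 1 + 2·8 = 17 (matches direct enumeration: 17).

|A - A| = 17


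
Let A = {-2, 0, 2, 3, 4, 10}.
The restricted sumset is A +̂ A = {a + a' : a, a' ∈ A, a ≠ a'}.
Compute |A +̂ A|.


Restricted sumset: A +̂ A = {a + a' : a ∈ A, a' ∈ A, a ≠ a'}.
Equivalently, take A + A and drop any sum 2a that is achievable ONLY as a + a for a ∈ A (i.e. sums representable only with equal summands).
Enumerate pairs (a, a') with a < a' (symmetric, so each unordered pair gives one sum; this covers all a ≠ a'):
  -2 + 0 = -2
  -2 + 2 = 0
  -2 + 3 = 1
  -2 + 4 = 2
  -2 + 10 = 8
  0 + 2 = 2
  0 + 3 = 3
  0 + 4 = 4
  0 + 10 = 10
  2 + 3 = 5
  2 + 4 = 6
  2 + 10 = 12
  3 + 4 = 7
  3 + 10 = 13
  4 + 10 = 14
Collected distinct sums: {-2, 0, 1, 2, 3, 4, 5, 6, 7, 8, 10, 12, 13, 14}
|A +̂ A| = 14
(Reference bound: |A +̂ A| ≥ 2|A| - 3 for |A| ≥ 2, with |A| = 6 giving ≥ 9.)

|A +̂ A| = 14


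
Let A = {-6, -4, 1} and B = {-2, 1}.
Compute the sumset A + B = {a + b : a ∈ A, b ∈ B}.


A + B = {a + b : a ∈ A, b ∈ B}.
Enumerate all |A|·|B| = 3·2 = 6 pairs (a, b) and collect distinct sums.
a = -6: -6+-2=-8, -6+1=-5
a = -4: -4+-2=-6, -4+1=-3
a = 1: 1+-2=-1, 1+1=2
Collecting distinct sums: A + B = {-8, -6, -5, -3, -1, 2}
|A + B| = 6

A + B = {-8, -6, -5, -3, -1, 2}


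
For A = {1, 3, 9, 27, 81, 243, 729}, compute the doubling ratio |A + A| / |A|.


|A| = 7.
Compute A + A by enumerating all 49 pairs.
A + A = {2, 4, 6, 10, 12, 18, 28, 30, 36, 54, 82, 84, 90, 108, 162, 244, 246, 252, 270, 324, 486, 730, 732, 738, 756, 810, 972, 1458}, so |A + A| = 28.
K = |A + A| / |A| = 28/7 = 4/1 ≈ 4.0000.
Reference: AP of size 7 gives K = 13/7 ≈ 1.8571; a fully generic set of size 7 gives K ≈ 4.0000.

|A| = 7, |A + A| = 28, K = 28/7 = 4/1.


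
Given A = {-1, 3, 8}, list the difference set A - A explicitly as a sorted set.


A - A = {a - a' : a, a' ∈ A}.
Compute a - a' for each ordered pair (a, a'):
a = -1: -1--1=0, -1-3=-4, -1-8=-9
a = 3: 3--1=4, 3-3=0, 3-8=-5
a = 8: 8--1=9, 8-3=5, 8-8=0
Collecting distinct values (and noting 0 appears from a-a):
A - A = {-9, -5, -4, 0, 4, 5, 9}
|A - A| = 7

A - A = {-9, -5, -4, 0, 4, 5, 9}


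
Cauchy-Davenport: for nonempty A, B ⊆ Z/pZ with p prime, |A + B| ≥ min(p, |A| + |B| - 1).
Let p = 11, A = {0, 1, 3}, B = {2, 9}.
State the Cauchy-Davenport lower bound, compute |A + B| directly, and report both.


Cauchy-Davenport: |A + B| ≥ min(p, |A| + |B| - 1) for A, B nonempty in Z/pZ.
|A| = 3, |B| = 2, p = 11.
CD lower bound = min(11, 3 + 2 - 1) = min(11, 4) = 4.
Compute A + B mod 11 directly:
a = 0: 0+2=2, 0+9=9
a = 1: 1+2=3, 1+9=10
a = 3: 3+2=5, 3+9=1
A + B = {1, 2, 3, 5, 9, 10}, so |A + B| = 6.
Verify: 6 ≥ 4? Yes ✓.

CD lower bound = 4, actual |A + B| = 6.


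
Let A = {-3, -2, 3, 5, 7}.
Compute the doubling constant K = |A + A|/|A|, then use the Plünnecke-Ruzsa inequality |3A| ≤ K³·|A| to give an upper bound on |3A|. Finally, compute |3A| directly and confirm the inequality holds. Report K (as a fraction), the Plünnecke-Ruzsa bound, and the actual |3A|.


|A| = 5.
Step 1: Compute A + A by enumerating all 25 pairs.
A + A = {-6, -5, -4, 0, 1, 2, 3, 4, 5, 6, 8, 10, 12, 14}, so |A + A| = 14.
Step 2: Doubling constant K = |A + A|/|A| = 14/5 = 14/5 ≈ 2.8000.
Step 3: Plünnecke-Ruzsa gives |3A| ≤ K³·|A| = (2.8000)³ · 5 ≈ 109.7600.
Step 4: Compute 3A = A + A + A directly by enumerating all triples (a,b,c) ∈ A³; |3A| = 25.
Step 5: Check 25 ≤ 109.7600? Yes ✓.

K = 14/5, Plünnecke-Ruzsa bound K³|A| ≈ 109.7600, |3A| = 25, inequality holds.


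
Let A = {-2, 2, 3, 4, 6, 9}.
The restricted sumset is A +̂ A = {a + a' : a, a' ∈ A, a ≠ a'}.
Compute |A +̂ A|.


Restricted sumset: A +̂ A = {a + a' : a ∈ A, a' ∈ A, a ≠ a'}.
Equivalently, take A + A and drop any sum 2a that is achievable ONLY as a + a for a ∈ A (i.e. sums representable only with equal summands).
Enumerate pairs (a, a') with a < a' (symmetric, so each unordered pair gives one sum; this covers all a ≠ a'):
  -2 + 2 = 0
  -2 + 3 = 1
  -2 + 4 = 2
  -2 + 6 = 4
  -2 + 9 = 7
  2 + 3 = 5
  2 + 4 = 6
  2 + 6 = 8
  2 + 9 = 11
  3 + 4 = 7
  3 + 6 = 9
  3 + 9 = 12
  4 + 6 = 10
  4 + 9 = 13
  6 + 9 = 15
Collected distinct sums: {0, 1, 2, 4, 5, 6, 7, 8, 9, 10, 11, 12, 13, 15}
|A +̂ A| = 14
(Reference bound: |A +̂ A| ≥ 2|A| - 3 for |A| ≥ 2, with |A| = 6 giving ≥ 9.)

|A +̂ A| = 14


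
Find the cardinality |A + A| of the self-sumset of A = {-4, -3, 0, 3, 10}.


A + A = {a + a' : a, a' ∈ A}; |A| = 5.
General bounds: 2|A| - 1 ≤ |A + A| ≤ |A|(|A|+1)/2, i.e. 9 ≤ |A + A| ≤ 15.
Lower bound 2|A|-1 is attained iff A is an arithmetic progression.
Enumerate sums a + a' for a ≤ a' (symmetric, so this suffices):
a = -4: -4+-4=-8, -4+-3=-7, -4+0=-4, -4+3=-1, -4+10=6
a = -3: -3+-3=-6, -3+0=-3, -3+3=0, -3+10=7
a = 0: 0+0=0, 0+3=3, 0+10=10
a = 3: 3+3=6, 3+10=13
a = 10: 10+10=20
Distinct sums: {-8, -7, -6, -4, -3, -1, 0, 3, 6, 7, 10, 13, 20}
|A + A| = 13

|A + A| = 13


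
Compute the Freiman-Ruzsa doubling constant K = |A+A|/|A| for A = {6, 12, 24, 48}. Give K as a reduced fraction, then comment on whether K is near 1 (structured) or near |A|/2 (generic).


|A| = 4.
Compute A + A by enumerating all 16 pairs.
A + A = {12, 18, 24, 30, 36, 48, 54, 60, 72, 96}, so |A + A| = 10.
K = |A + A| / |A| = 10/4 = 5/2 ≈ 2.5000.
Reference: AP of size 4 gives K = 7/4 ≈ 1.7500; a fully generic set of size 4 gives K ≈ 2.5000.

|A| = 4, |A + A| = 10, K = 10/4 = 5/2.


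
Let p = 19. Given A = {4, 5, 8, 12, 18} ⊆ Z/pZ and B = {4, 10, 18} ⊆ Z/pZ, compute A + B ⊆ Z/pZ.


Work in Z/19Z: reduce every sum a + b modulo 19.
Enumerate all 15 pairs:
a = 4: 4+4=8, 4+10=14, 4+18=3
a = 5: 5+4=9, 5+10=15, 5+18=4
a = 8: 8+4=12, 8+10=18, 8+18=7
a = 12: 12+4=16, 12+10=3, 12+18=11
a = 18: 18+4=3, 18+10=9, 18+18=17
Distinct residues collected: {3, 4, 7, 8, 9, 11, 12, 14, 15, 16, 17, 18}
|A + B| = 12 (out of 19 total residues).

A + B = {3, 4, 7, 8, 9, 11, 12, 14, 15, 16, 17, 18}


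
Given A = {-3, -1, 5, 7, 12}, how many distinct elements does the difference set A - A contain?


A - A = {a - a' : a, a' ∈ A}; |A| = 5.
Bounds: 2|A|-1 ≤ |A - A| ≤ |A|² - |A| + 1, i.e. 9 ≤ |A - A| ≤ 21.
Note: 0 ∈ A - A always (from a - a). The set is symmetric: if d ∈ A - A then -d ∈ A - A.
Enumerate nonzero differences d = a - a' with a > a' (then include -d):
Positive differences: {2, 5, 6, 7, 8, 10, 13, 15}
Full difference set: {0} ∪ (positive diffs) ∪ (negative diffs).
|A - A| = 1 + 2·8 = 17 (matches direct enumeration: 17).

|A - A| = 17


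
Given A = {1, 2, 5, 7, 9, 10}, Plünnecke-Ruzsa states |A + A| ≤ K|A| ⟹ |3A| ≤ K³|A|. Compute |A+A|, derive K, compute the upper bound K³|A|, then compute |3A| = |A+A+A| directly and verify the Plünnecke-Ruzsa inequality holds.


|A| = 6.
Step 1: Compute A + A by enumerating all 36 pairs.
A + A = {2, 3, 4, 6, 7, 8, 9, 10, 11, 12, 14, 15, 16, 17, 18, 19, 20}, so |A + A| = 17.
Step 2: Doubling constant K = |A + A|/|A| = 17/6 = 17/6 ≈ 2.8333.
Step 3: Plünnecke-Ruzsa gives |3A| ≤ K³·|A| = (2.8333)³ · 6 ≈ 136.4722.
Step 4: Compute 3A = A + A + A directly by enumerating all triples (a,b,c) ∈ A³; |3A| = 28.
Step 5: Check 28 ≤ 136.4722? Yes ✓.

K = 17/6, Plünnecke-Ruzsa bound K³|A| ≈ 136.4722, |3A| = 28, inequality holds.


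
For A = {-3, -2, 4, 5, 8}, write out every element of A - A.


A - A = {a - a' : a, a' ∈ A}.
Compute a - a' for each ordered pair (a, a'):
a = -3: -3--3=0, -3--2=-1, -3-4=-7, -3-5=-8, -3-8=-11
a = -2: -2--3=1, -2--2=0, -2-4=-6, -2-5=-7, -2-8=-10
a = 4: 4--3=7, 4--2=6, 4-4=0, 4-5=-1, 4-8=-4
a = 5: 5--3=8, 5--2=7, 5-4=1, 5-5=0, 5-8=-3
a = 8: 8--3=11, 8--2=10, 8-4=4, 8-5=3, 8-8=0
Collecting distinct values (and noting 0 appears from a-a):
A - A = {-11, -10, -8, -7, -6, -4, -3, -1, 0, 1, 3, 4, 6, 7, 8, 10, 11}
|A - A| = 17

A - A = {-11, -10, -8, -7, -6, -4, -3, -1, 0, 1, 3, 4, 6, 7, 8, 10, 11}


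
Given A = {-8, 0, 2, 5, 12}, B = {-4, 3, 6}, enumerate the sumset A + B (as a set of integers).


A + B = {a + b : a ∈ A, b ∈ B}.
Enumerate all |A|·|B| = 5·3 = 15 pairs (a, b) and collect distinct sums.
a = -8: -8+-4=-12, -8+3=-5, -8+6=-2
a = 0: 0+-4=-4, 0+3=3, 0+6=6
a = 2: 2+-4=-2, 2+3=5, 2+6=8
a = 5: 5+-4=1, 5+3=8, 5+6=11
a = 12: 12+-4=8, 12+3=15, 12+6=18
Collecting distinct sums: A + B = {-12, -5, -4, -2, 1, 3, 5, 6, 8, 11, 15, 18}
|A + B| = 12

A + B = {-12, -5, -4, -2, 1, 3, 5, 6, 8, 11, 15, 18}


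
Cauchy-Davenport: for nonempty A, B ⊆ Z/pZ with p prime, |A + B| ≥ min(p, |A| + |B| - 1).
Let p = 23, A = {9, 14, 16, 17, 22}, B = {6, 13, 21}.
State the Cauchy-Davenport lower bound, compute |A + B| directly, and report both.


Cauchy-Davenport: |A + B| ≥ min(p, |A| + |B| - 1) for A, B nonempty in Z/pZ.
|A| = 5, |B| = 3, p = 23.
CD lower bound = min(23, 5 + 3 - 1) = min(23, 7) = 7.
Compute A + B mod 23 directly:
a = 9: 9+6=15, 9+13=22, 9+21=7
a = 14: 14+6=20, 14+13=4, 14+21=12
a = 16: 16+6=22, 16+13=6, 16+21=14
a = 17: 17+6=0, 17+13=7, 17+21=15
a = 22: 22+6=5, 22+13=12, 22+21=20
A + B = {0, 4, 5, 6, 7, 12, 14, 15, 20, 22}, so |A + B| = 10.
Verify: 10 ≥ 7? Yes ✓.

CD lower bound = 7, actual |A + B| = 10.


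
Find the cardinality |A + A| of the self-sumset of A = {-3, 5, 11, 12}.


A + A = {a + a' : a, a' ∈ A}; |A| = 4.
General bounds: 2|A| - 1 ≤ |A + A| ≤ |A|(|A|+1)/2, i.e. 7 ≤ |A + A| ≤ 10.
Lower bound 2|A|-1 is attained iff A is an arithmetic progression.
Enumerate sums a + a' for a ≤ a' (symmetric, so this suffices):
a = -3: -3+-3=-6, -3+5=2, -3+11=8, -3+12=9
a = 5: 5+5=10, 5+11=16, 5+12=17
a = 11: 11+11=22, 11+12=23
a = 12: 12+12=24
Distinct sums: {-6, 2, 8, 9, 10, 16, 17, 22, 23, 24}
|A + A| = 10

|A + A| = 10


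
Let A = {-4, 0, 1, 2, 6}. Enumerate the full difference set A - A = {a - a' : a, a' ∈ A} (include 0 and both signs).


A - A = {a - a' : a, a' ∈ A}.
Compute a - a' for each ordered pair (a, a'):
a = -4: -4--4=0, -4-0=-4, -4-1=-5, -4-2=-6, -4-6=-10
a = 0: 0--4=4, 0-0=0, 0-1=-1, 0-2=-2, 0-6=-6
a = 1: 1--4=5, 1-0=1, 1-1=0, 1-2=-1, 1-6=-5
a = 2: 2--4=6, 2-0=2, 2-1=1, 2-2=0, 2-6=-4
a = 6: 6--4=10, 6-0=6, 6-1=5, 6-2=4, 6-6=0
Collecting distinct values (and noting 0 appears from a-a):
A - A = {-10, -6, -5, -4, -2, -1, 0, 1, 2, 4, 5, 6, 10}
|A - A| = 13

A - A = {-10, -6, -5, -4, -2, -1, 0, 1, 2, 4, 5, 6, 10}


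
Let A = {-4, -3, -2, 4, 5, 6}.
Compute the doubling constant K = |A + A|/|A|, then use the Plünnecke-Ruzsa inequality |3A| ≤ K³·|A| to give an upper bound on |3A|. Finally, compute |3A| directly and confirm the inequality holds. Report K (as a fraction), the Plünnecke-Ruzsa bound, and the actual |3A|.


|A| = 6.
Step 1: Compute A + A by enumerating all 36 pairs.
A + A = {-8, -7, -6, -5, -4, 0, 1, 2, 3, 4, 8, 9, 10, 11, 12}, so |A + A| = 15.
Step 2: Doubling constant K = |A + A|/|A| = 15/6 = 15/6 ≈ 2.5000.
Step 3: Plünnecke-Ruzsa gives |3A| ≤ K³·|A| = (2.5000)³ · 6 ≈ 93.7500.
Step 4: Compute 3A = A + A + A directly by enumerating all triples (a,b,c) ∈ A³; |3A| = 28.
Step 5: Check 28 ≤ 93.7500? Yes ✓.

K = 15/6, Plünnecke-Ruzsa bound K³|A| ≈ 93.7500, |3A| = 28, inequality holds.


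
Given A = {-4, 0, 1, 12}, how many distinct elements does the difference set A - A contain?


A - A = {a - a' : a, a' ∈ A}; |A| = 4.
Bounds: 2|A|-1 ≤ |A - A| ≤ |A|² - |A| + 1, i.e. 7 ≤ |A - A| ≤ 13.
Note: 0 ∈ A - A always (from a - a). The set is symmetric: if d ∈ A - A then -d ∈ A - A.
Enumerate nonzero differences d = a - a' with a > a' (then include -d):
Positive differences: {1, 4, 5, 11, 12, 16}
Full difference set: {0} ∪ (positive diffs) ∪ (negative diffs).
|A - A| = 1 + 2·6 = 13 (matches direct enumeration: 13).

|A - A| = 13


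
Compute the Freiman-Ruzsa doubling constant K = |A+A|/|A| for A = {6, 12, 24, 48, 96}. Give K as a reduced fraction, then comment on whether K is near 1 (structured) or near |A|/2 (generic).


|A| = 5.
Compute A + A by enumerating all 25 pairs.
A + A = {12, 18, 24, 30, 36, 48, 54, 60, 72, 96, 102, 108, 120, 144, 192}, so |A + A| = 15.
K = |A + A| / |A| = 15/5 = 3/1 ≈ 3.0000.
Reference: AP of size 5 gives K = 9/5 ≈ 1.8000; a fully generic set of size 5 gives K ≈ 3.0000.

|A| = 5, |A + A| = 15, K = 15/5 = 3/1.


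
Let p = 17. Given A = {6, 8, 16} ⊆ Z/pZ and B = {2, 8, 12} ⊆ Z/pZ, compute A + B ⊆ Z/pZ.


Work in Z/17Z: reduce every sum a + b modulo 17.
Enumerate all 9 pairs:
a = 6: 6+2=8, 6+8=14, 6+12=1
a = 8: 8+2=10, 8+8=16, 8+12=3
a = 16: 16+2=1, 16+8=7, 16+12=11
Distinct residues collected: {1, 3, 7, 8, 10, 11, 14, 16}
|A + B| = 8 (out of 17 total residues).

A + B = {1, 3, 7, 8, 10, 11, 14, 16}
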